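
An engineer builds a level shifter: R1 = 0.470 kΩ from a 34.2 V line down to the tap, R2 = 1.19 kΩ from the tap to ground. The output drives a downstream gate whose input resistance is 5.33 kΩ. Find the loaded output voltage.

The load sits in parallel with R2: R2‖R_L = (1190 × 5330) / (1190 + 5330) = 972.8 Ω.
V_out = 34.2 × 972.8 / (470 + 972.8) = 34.2 × 972.8/1443 = 23.1 V.

V_out ≈ 23.1 V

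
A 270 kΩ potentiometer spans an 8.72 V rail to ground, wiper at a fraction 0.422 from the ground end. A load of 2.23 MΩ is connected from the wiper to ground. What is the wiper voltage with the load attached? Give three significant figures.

V ≈ 3.57 V

The wiper splits the pot into (1−α)R = 156.1 kΩ above and αR = 113.9 kΩ below.
Lower section ‖ load = 108.4 kΩ.
V_wiper = 8.72 × 108.4/(156.1 + 108.4) = 3.57 V.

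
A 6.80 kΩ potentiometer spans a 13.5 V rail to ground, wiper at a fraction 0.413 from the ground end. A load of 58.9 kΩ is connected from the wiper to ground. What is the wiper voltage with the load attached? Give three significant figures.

The wiper splits the pot into (1−α)R = 3.992 kΩ above and αR = 2.808 kΩ below.
Lower section ‖ load = 2.681 kΩ.
V_wiper = 13.5 × 2.681/(3.992 + 2.681) = 5.42 V.

V ≈ 5.42 V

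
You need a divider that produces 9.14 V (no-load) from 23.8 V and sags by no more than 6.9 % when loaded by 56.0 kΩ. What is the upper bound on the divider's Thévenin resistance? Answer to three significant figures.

Loading drop = R_th/(R_th + R_L) ≤ 0.0690, so R_th ≤ R_L · ε/(1−ε) = 56.0 kΩ × 0.0690/0.9310 = 4.15 kΩ.
(Any R1, R2 with R2/(R1+R2) = 0.384 and R1‖R2 ≤ 4.15 kΩ will meet the spec.)

R_th ≤ 4.15 kΩ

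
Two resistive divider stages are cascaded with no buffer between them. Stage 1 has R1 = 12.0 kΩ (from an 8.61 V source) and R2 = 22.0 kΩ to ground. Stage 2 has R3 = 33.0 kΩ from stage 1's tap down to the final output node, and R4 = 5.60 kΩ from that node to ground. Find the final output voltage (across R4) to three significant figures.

Stage 2 presents R3+R4 = 38.60 kΩ as a load on stage 1's tap.
Stage 1's lower leg becomes R2‖(R3+R4) = 14.01 kΩ, so V_mid = 8.61 × 14.01/26.01 = 4.638 V.
Stage 2 is itself unloaded: V_out = V_mid × R4/(R3+R4) = 4.638 × 5.60/38.60 = 0.673 V.

V_out ≈ 0.673 V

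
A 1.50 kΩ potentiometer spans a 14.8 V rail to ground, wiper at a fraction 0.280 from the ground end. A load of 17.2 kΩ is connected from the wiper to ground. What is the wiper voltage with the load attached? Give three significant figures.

The wiper splits the pot into (1−α)R = 1080 Ω above and αR = 420.0 Ω below.
Lower section ‖ load = 410.0 Ω.
V_wiper = 14.8 × 410.0/(1080 + 410.0) = 4.07 V.

V ≈ 4.07 V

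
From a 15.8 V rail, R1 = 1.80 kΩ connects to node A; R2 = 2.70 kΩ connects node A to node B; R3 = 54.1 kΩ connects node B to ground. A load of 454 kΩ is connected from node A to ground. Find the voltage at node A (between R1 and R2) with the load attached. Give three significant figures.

V ≈ 15.3 V

Below node A the series string R2+R3 = 56.80 kΩ sits in parallel with the 454 kΩ load: 50.48 kΩ.
V_A = 15.8 × 50.48/(1.80 + 50.48) = 15.3 V.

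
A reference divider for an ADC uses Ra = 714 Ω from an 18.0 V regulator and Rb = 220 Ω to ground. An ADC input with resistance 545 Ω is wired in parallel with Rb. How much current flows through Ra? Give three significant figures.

Rb‖R_L = 156.7 Ω, so the source sees Ra + Rb‖R_L = 870.7 Ω.
I = 18.0 V / 870.7 Ω = 20.7 mA.

I ≈ 20.7 mA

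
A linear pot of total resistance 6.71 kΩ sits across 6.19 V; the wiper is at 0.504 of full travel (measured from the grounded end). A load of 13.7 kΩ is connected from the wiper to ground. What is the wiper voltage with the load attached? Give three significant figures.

The wiper splits the pot into (1−α)R = 3.328 kΩ above and αR = 3.382 kΩ below.
Lower section ‖ load = 2.712 kΩ.
V_wiper = 6.19 × 2.712/(3.328 + 2.712) = 2.78 V.

V ≈ 2.78 V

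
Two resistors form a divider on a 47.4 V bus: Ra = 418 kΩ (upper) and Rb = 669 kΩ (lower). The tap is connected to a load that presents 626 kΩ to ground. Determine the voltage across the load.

The load sits in parallel with Rb: Rb‖R_L = (669 × 626) / (669 + 626) = 323.4 kΩ.
V_out = 47.4 × 323.4 / (418 + 323.4) = 47.4 × 323.4/741.4 = 20.7 V.
(Unloaded it would have been 29.2 V.)

V_out ≈ 20.7 V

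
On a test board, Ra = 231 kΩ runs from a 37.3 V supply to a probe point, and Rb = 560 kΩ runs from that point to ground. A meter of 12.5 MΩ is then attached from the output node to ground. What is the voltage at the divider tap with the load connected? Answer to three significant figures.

The load sits in parallel with Rb: Rb‖R_L = (560 × 12500) / (560 + 12500) = 536.0 kΩ.
V_out = 37.3 × 536.0 / (231 + 536.0) = 37.3 × 536.0/767.0 = 26.1 V.
(Unloaded it would have been 26.4 V.)

V_out ≈ 26.1 V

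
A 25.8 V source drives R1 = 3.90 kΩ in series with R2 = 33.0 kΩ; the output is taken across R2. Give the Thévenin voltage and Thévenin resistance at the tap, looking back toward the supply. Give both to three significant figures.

V_th = 23.1 V, R_th = 3.49 kΩ

V_th is the open-circuit tap voltage: 25.8 × 33.0/(3.90 + 33.0) = 23.1 V.
With the supply zeroed, R1 and R2 appear in parallel from the tap: R_th = R1‖R2 = (3.90 × 33.0)/36.90 = 3.49 kΩ.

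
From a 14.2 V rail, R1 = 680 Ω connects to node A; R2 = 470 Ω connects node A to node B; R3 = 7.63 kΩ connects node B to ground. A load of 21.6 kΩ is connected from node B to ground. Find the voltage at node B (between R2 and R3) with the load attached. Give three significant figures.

At node B, R3 is in parallel with the load: R3‖R_L = 5638 Ω.
Below node A the resistance is R2 + (R3‖R_L) = 6108 Ω, so V_A = 14.2 × 6108/6788 = 12.78 V.
Then V_B = V_A × (R3‖R_L)/(R2 + R3‖R_L) = 12.78 × 5638/6108 = 11.8 V.

V ≈ 11.8 V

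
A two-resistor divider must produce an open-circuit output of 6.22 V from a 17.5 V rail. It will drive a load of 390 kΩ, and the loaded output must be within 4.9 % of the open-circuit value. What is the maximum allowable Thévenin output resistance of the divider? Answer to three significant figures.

Loading drop = R_th/(R_th + R_L) ≤ 0.0490, so R_th ≤ R_L · ε/(1−ε) = 390 kΩ × 0.0490/0.9510 = 20.1 kΩ.

R_th ≤ 20.1 kΩ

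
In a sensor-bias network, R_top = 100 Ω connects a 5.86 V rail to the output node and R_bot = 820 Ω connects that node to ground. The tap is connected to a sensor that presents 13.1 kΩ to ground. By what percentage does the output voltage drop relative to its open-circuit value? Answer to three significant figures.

0.676 %

The divider's output (Thévenin) resistance is R_top‖R_bot = 89.13 Ω.
Fractional drop under load = R_th/(R_th + R_L) = 89.13 / (89.13 + 13100) = 0.006758.
So the output falls by 0.676 %.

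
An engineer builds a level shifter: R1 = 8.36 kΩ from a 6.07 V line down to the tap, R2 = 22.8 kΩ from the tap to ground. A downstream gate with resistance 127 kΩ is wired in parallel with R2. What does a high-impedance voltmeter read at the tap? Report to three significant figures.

V_out ≈ 4.24 V

The load sits in parallel with R2: R2‖R_L = (22.8 × 127) / (22.8 + 127) = 19.33 kΩ.
V_out = 6.07 × 19.33 / (8.36 + 19.33) = 6.07 × 19.33/27.69 = 4.24 V.
(Unloaded it would have been 4.44 V.)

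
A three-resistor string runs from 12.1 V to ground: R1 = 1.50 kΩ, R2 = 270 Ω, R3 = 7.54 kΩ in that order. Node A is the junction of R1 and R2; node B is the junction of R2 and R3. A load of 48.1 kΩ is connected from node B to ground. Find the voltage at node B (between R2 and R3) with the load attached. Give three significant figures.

V ≈ 9.52 V

At node B, R3 is in parallel with the load: R3‖R_L = 6518 Ω.
Below node A the resistance is R2 + (R3‖R_L) = 6788 Ω, so V_A = 12.1 × 6788/8288 = 9.910 V.
Then V_B = V_A × (R3‖R_L)/(R2 + R3‖R_L) = 9.910 × 6518/6788 = 9.52 V.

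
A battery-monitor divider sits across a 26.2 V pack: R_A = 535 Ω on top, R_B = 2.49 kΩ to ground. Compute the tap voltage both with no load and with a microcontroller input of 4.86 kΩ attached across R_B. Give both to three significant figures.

Unloaded: 21.6 V; loaded: 19.8 V

Open-circuit: V = 26.2 × 2490/(535 + 2490) = 21.6 V.
With the load, R_B becomes R_B‖R_L = 1646 Ω, so V = 26.2 × 1646/2181 = 19.8 V.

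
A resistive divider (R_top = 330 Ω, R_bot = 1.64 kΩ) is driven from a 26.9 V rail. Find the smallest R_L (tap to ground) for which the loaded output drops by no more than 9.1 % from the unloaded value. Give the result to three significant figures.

Output resistance R_th = R_top‖R_bot = (330 × 1640)/1970 = 274.7 Ω.
The fractional drop is R_th/(R_th + R_L); requiring this ≤ 0.0910 gives R_L ≥ R_th(1/0.0910 − 1) = 274.7 × 9.989 = 2.74 kΩ.

R_L(min) ≈ 2.74 kΩ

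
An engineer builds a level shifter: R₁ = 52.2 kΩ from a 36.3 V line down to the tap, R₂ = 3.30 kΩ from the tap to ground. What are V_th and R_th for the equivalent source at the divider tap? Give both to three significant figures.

V_th is the open-circuit tap voltage: 36.3 × 3.30/(52.2 + 3.30) = 2.16 V.
With the supply zeroed, R₁ and R₂ appear in parallel from the tap: R_th = R₁‖R₂ = (52.2 × 3.30)/55.50 = 3.10 kΩ.

V_th = 2.16 V, R_th = 3.10 kΩ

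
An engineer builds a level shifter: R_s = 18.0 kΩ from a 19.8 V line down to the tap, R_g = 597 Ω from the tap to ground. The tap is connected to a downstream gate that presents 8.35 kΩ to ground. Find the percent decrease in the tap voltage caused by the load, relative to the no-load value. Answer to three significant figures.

6.47 %

The divider's output (Thévenin) resistance is R_s‖R_g = 577.8 Ω.
Fractional drop under load = R_th/(R_th + R_L) = 577.8 / (577.8 + 8350) = 0.06472.
So the output falls by 6.47 %.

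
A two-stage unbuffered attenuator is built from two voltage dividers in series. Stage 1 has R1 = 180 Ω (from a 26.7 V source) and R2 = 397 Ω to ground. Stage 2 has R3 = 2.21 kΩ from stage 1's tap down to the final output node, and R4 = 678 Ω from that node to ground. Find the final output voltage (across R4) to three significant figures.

Stage 2 presents R3+R4 = 2888 Ω as a load on stage 1's tap.
Stage 1's lower leg becomes R2‖(R3+R4) = 349.0 Ω, so V_mid = 26.7 × 349.0/529.0 = 17.62 V.
Stage 2 is itself unloaded: V_out = V_mid × R4/(R3+R4) = 17.62 × 678/2888 = 4.14 V.

V_out ≈ 4.14 V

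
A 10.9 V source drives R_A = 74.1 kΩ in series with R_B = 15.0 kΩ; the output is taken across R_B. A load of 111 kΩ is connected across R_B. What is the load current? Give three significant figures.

I_L ≈ 0.0149 mA

R_B‖R_L = 13.21 kΩ; V_out = 10.9 × 13.21/87.31 = 1.650 V.
I_L = V_out / R_L = 1.650 / 111 kΩ = 0.0149 mA.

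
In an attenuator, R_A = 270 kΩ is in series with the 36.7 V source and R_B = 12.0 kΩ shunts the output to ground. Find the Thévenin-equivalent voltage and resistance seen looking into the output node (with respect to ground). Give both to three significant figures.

V_th is the open-circuit tap voltage: 36.7 × 12.0/(270 + 12.0) = 1.56 V.
With the supply zeroed, R_A and R_B appear in parallel from the tap: R_th = R_A‖R_B = (270 × 12.0)/282.0 = 11.5 kΩ.

V_th = 1.56 V, R_th = 11.5 kΩ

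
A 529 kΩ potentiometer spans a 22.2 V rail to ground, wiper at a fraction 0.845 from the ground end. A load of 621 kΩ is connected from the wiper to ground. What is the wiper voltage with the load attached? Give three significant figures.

V ≈ 16.9 V

The wiper splits the pot into (1−α)R = 82.00 kΩ above and αR = 447.0 kΩ below.
Lower section ‖ load = 259.9 kΩ.
V_wiper = 22.2 × 259.9/(82.00 + 259.9) = 16.9 V.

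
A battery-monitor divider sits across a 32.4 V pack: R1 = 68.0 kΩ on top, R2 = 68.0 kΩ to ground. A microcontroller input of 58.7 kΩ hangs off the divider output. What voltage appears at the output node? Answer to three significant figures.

The load sits in parallel with R2: R2‖R_L = (68.0 × 58.7) / (68.0 + 58.7) = 31.50 kΩ.
V_out = 32.4 × 31.50 / (68.0 + 31.50) = 32.4 × 31.50/99.50 = 10.3 V.
(Unloaded it would have been 16.2 V.)

V_out ≈ 10.3 V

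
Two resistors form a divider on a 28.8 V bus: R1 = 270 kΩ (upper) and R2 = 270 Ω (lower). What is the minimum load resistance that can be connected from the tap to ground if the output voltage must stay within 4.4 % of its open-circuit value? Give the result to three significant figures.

Output resistance R_th = R1‖R2 = (270000 × 270)/270300 = 269.7 Ω.
The fractional drop is R_th/(R_th + R_L); requiring this ≤ 0.0440 gives R_L ≥ R_th(1/0.0440 − 1) = 269.7 × 21.73 = 5.86 kΩ.

R_L(min) ≈ 5.86 kΩ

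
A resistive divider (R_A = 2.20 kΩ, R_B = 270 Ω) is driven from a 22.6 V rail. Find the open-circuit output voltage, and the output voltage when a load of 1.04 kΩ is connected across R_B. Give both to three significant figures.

Unloaded: 2.47 V; loaded: 2.01 V

Open-circuit: V = 22.6 × 270/(2200 + 270) = 2.47 V.
With the load, R_B becomes R_B‖R_L = 214.4 Ω, so V = 22.6 × 214.4/2414 = 2.01 V.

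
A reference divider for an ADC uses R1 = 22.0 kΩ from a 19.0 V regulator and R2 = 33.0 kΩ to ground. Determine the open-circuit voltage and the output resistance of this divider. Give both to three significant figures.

V_th = 11.4 V, R_th = 13.2 kΩ

V_th is the open-circuit tap voltage: 19.0 × 33.0/(22.0 + 33.0) = 11.4 V.
With the supply zeroed, R1 and R2 appear in parallel from the tap: R_th = R1‖R2 = (22.0 × 33.0)/55.00 = 13.2 kΩ.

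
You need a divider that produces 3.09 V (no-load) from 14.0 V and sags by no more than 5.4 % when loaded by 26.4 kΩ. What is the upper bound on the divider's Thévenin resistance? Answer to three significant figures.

Loading drop = R_th/(R_th + R_L) ≤ 0.0540, so R_th ≤ R_L · ε/(1−ε) = 26.4 kΩ × 0.0540/0.9460 = 1.51 kΩ.

R_th ≤ 1.51 kΩ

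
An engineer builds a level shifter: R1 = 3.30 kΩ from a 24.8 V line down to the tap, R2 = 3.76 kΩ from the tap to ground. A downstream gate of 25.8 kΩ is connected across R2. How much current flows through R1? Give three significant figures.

R2‖R_L = 3.282 kΩ, so the source sees R1 + R2‖R_L = 6.582 kΩ.
I = 24.8 V / 6.582 kΩ = 3.77 mA.

I ≈ 3.77 mA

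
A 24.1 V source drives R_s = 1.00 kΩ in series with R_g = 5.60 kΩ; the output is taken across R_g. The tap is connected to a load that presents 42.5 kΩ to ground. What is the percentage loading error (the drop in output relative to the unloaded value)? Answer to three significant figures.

1.96 %

The divider's output (Thévenin) resistance is R_s‖R_g = 0.8485 kΩ.
Fractional drop under load = R_th/(R_th + R_L) = 0.8485 / (0.8485 + 42.5) = 0.01957.
So the output falls by 1.96 %.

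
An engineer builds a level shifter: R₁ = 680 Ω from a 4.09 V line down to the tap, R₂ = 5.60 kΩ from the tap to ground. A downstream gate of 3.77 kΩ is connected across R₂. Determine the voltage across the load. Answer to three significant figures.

The load sits in parallel with R₂: R₂‖R_L = (5600 × 3770) / (5600 + 3770) = 2253 Ω.
V_out = 4.09 × 2253 / (680 + 2253) = 4.09 × 2253/2933 = 3.14 V.

V_out ≈ 3.14 V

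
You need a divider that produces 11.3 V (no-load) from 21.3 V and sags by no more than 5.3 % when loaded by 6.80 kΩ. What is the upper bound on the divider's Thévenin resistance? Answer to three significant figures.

Loading drop = R_th/(R_th + R_L) ≤ 0.0530, so R_th ≤ R_L · ε/(1−ε) = 6.80 kΩ × 0.0530/0.9470 = 381 Ω.
(Any R1, R2 with R2/(R1+R2) = 0.531 and R1‖R2 ≤ 381 Ω will meet the spec.)

R_th ≤ 381 Ω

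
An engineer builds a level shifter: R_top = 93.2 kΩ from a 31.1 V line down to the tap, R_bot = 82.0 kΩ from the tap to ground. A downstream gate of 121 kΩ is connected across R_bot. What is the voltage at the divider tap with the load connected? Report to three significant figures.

The load sits in parallel with R_bot: R_bot‖R_L = (82.0 × 121) / (82.0 + 121) = 48.88 kΩ.
V_out = 31.1 × 48.88 / (93.2 + 48.88) = 31.1 × 48.88/142.1 = 10.7 V.
(Unloaded it would have been 14.6 V.)

V_out ≈ 10.7 V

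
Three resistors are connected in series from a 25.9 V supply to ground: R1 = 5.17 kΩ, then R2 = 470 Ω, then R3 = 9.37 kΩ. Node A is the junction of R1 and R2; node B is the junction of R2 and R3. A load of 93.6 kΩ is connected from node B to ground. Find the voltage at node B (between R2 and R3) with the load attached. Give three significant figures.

At node B, R3 is in parallel with the load: R3‖R_L = 8517 Ω.
Below node A the resistance is R2 + (R3‖R_L) = 8987 Ω, so V_A = 25.9 × 8987/14160 = 16.44 V.
Then V_B = V_A × (R3‖R_L)/(R2 + R3‖R_L) = 16.44 × 8517/8987 = 15.6 V.

V ≈ 15.6 V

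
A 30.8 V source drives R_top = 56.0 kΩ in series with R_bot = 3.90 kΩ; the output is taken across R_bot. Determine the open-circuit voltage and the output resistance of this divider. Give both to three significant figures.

V_th is the open-circuit tap voltage: 30.8 × 3.90/(56.0 + 3.90) = 2.01 V.
With the supply zeroed, R_top and R_bot appear in parallel from the tap: R_th = R_top‖R_bot = (56.0 × 3.90)/59.90 = 3.65 kΩ.

V_th = 2.01 V, R_th = 3.65 kΩ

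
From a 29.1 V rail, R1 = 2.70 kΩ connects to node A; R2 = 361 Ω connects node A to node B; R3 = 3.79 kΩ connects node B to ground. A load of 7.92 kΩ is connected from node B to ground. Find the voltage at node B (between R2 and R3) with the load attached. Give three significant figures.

At node B, R3 is in parallel with the load: R3‖R_L = 2563 Ω.
Below node A the resistance is R2 + (R3‖R_L) = 2924 Ω, so V_A = 29.1 × 2924/5624 = 15.13 V.
Then V_B = V_A × (R3‖R_L)/(R2 + R3‖R_L) = 15.13 × 2563/2924 = 13.3 V.

V ≈ 13.3 V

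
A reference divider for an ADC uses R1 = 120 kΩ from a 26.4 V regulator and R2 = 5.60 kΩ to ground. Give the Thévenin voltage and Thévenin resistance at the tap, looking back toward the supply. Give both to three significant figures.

V_th is the open-circuit tap voltage: 26.4 × 5.60/(120 + 5.60) = 1.18 V.
With the supply zeroed, R1 and R2 appear in parallel from the tap: R_th = R1‖R2 = (120 × 5.60)/125.6 = 5.35 kΩ.

V_th = 1.18 V, R_th = 5.35 kΩ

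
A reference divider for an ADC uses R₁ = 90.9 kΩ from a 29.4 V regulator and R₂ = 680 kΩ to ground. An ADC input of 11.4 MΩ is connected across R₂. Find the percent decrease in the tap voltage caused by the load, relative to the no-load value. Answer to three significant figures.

0.698 %

The divider's output (Thévenin) resistance is R₁‖R₂ = 80.18 kΩ.
Fractional drop under load = R_th/(R_th + R_L) = 80.18 / (80.18 + 11400) = 0.006984.
So the output falls by 0.698 %.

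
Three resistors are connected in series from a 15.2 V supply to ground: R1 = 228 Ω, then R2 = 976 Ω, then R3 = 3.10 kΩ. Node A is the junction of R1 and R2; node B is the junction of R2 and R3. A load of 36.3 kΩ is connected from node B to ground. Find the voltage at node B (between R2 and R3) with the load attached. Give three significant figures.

At node B, R3 is in parallel with the load: R3‖R_L = 2856 Ω.
Below node A the resistance is R2 + (R3‖R_L) = 3832 Ω, so V_A = 15.2 × 3832/4060 = 14.35 V.
Then V_B = V_A × (R3‖R_L)/(R2 + R3‖R_L) = 14.35 × 2856/3832 = 10.7 V.

V ≈ 10.7 V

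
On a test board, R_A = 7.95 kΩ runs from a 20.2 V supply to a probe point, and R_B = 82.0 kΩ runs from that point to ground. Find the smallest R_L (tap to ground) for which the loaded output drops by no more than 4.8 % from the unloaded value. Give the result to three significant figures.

R_L(min) ≈ 144 kΩ

Output resistance R_th = R_A‖R_B = (7.95 × 82.0)/89.95 = 7.247 kΩ.
The fractional drop is R_th/(R_th + R_L); requiring this ≤ 0.0480 gives R_L ≥ R_th(1/0.0480 − 1) = 7.247 × 19.83 = 144 kΩ.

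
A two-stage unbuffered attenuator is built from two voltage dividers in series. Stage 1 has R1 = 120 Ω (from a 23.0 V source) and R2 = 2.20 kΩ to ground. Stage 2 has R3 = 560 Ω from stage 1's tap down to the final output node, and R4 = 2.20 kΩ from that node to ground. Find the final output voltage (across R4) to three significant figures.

V_out ≈ 16.7 V

Stage 2 presents R3+R4 = 2760 Ω as a load on stage 1's tap.
Stage 1's lower leg becomes R2‖(R3+R4) = 1224 Ω, so V_mid = 23.0 × 1224/1344 = 20.95 V.
Stage 2 is itself unloaded: V_out = V_mid × R4/(R3+R4) = 20.95 × 2200/2760 = 16.7 V.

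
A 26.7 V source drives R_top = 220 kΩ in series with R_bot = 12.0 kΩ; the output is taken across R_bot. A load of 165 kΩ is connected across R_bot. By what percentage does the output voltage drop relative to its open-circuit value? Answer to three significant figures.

6.45 %

The divider's output (Thévenin) resistance is R_top‖R_bot = 11.38 kΩ.
Fractional drop under load = R_th/(R_th + R_L) = 11.38 / (11.38 + 165) = 0.06452.
So the output falls by 6.45 %.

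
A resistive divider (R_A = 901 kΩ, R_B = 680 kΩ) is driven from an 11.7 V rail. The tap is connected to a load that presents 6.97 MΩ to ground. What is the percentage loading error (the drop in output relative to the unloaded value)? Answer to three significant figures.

The divider's output (Thévenin) resistance is R_A‖R_B = 387.5 kΩ.
Fractional drop under load = R_th/(R_th + R_L) = 387.5 / (387.5 + 6970) = 0.05267.
So the output falls by 5.27 %.

5.27 %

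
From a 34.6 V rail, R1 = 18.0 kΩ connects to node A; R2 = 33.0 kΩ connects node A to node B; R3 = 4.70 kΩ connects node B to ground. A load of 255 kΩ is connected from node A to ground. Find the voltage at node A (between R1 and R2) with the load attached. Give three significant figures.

Below node A the series string R2+R3 = 37.70 kΩ sits in parallel with the 255 kΩ load: 32.84 kΩ.
V_A = 34.6 × 32.84/(18.0 + 32.84) = 22.4 V.

V ≈ 22.4 V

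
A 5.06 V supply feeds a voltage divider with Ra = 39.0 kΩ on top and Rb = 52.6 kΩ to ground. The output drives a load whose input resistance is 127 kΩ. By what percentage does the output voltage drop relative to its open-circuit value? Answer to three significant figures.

15.0 %

The divider's output (Thévenin) resistance is Ra‖Rb = 22.40 kΩ.
Fractional drop under load = R_th/(R_th + R_L) = 22.40 / (22.40 + 127) = 0.1499.
So the output falls by 15.0 %.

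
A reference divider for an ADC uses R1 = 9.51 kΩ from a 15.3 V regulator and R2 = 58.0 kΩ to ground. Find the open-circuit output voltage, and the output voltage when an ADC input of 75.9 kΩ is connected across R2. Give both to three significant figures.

Unloaded: 13.1 V; loaded: 11.9 V

Open-circuit: V = 15.3 × 58.0/(9.51 + 58.0) = 13.1 V.
With the load, R2 becomes R2‖R_L = 32.88 kΩ, so V = 15.3 × 32.88/42.39 = 11.9 V.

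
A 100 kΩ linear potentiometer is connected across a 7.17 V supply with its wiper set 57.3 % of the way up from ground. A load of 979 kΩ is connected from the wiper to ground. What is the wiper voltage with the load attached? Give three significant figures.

The wiper splits the pot into (1−α)R = 42.70 kΩ above and αR = 57.30 kΩ below.
Lower section ‖ load = 54.13 kΩ.
V_wiper = 7.17 × 54.13/(42.70 + 54.13) = 4.01 V.

V ≈ 4.01 V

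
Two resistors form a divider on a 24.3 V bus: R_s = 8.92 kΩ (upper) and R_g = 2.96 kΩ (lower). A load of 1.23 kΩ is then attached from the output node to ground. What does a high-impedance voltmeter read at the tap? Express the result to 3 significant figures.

V_out ≈ 2.16 V

The load sits in parallel with R_g: R_g‖R_L = (2.96 × 1.23) / (2.96 + 1.23) = 0.8689 kΩ.
V_out = 24.3 × 0.8689 / (8.92 + 0.8689) = 24.3 × 0.8689/9.789 = 2.16 V.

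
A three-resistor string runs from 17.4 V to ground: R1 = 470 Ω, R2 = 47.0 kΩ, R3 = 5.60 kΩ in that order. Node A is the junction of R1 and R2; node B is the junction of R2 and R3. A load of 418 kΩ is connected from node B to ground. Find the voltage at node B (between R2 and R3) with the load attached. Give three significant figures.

At node B, R3 is in parallel with the load: R3‖R_L = 5526 Ω.
Below node A the resistance is R2 + (R3‖R_L) = 52530 Ω, so V_A = 17.4 × 52530/53000 = 17.25 V.
Then V_B = V_A × (R3‖R_L)/(R2 + R3‖R_L) = 17.25 × 5526/52530 = 1.81 V.

V ≈ 1.81 V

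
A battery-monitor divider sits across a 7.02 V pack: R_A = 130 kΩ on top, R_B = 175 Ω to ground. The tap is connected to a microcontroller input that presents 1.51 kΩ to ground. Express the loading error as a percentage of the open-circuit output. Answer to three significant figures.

Unloaded V = 7.02 × 175/130200 = 0.0094373 V.
Loaded: R_B‖R_L = 156.8 Ω, giving V = 7.02 × 156.8/130200 = 0.0084583 V.
Drop = (0.0094373 − 0.0084583) / 0.0094373 = 10.4 %.

10.4 %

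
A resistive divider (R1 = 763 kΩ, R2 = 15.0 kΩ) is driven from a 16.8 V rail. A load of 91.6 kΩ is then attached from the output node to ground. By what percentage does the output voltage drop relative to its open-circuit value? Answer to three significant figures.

13.8 %

Unloaded V = 16.8 × 15.0/778.0 = 0.32391 V.
Loaded: R2‖R_L = 12.89 kΩ, giving V = 16.8 × 12.89/775.9 = 0.27909 V.
Drop = (0.32391 − 0.27909) / 0.32391 = 13.8 %.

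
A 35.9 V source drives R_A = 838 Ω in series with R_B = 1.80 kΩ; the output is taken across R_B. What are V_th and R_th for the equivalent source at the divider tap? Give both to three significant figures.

V_th = 24.5 V, R_th = 572 Ω

V_th is the open-circuit tap voltage: 35.9 × 1800/(838 + 1800) = 24.5 V.
With the supply zeroed, R_A and R_B appear in parallel from the tap: R_th = R_A‖R_B = (838 × 1800)/2638 = 572 Ω.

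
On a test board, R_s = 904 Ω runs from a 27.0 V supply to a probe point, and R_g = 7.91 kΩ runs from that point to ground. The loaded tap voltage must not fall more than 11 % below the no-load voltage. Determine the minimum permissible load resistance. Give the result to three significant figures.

Output resistance R_th = R_s‖R_g = (904 × 7910)/8814 = 811.3 Ω.
The fractional drop is R_th/(R_th + R_L); requiring this ≤ 0.110 gives R_L ≥ R_th(1/0.110 − 1) = 811.3 × 8.091 = 6.56 kΩ.

R_L(min) ≈ 6.56 kΩ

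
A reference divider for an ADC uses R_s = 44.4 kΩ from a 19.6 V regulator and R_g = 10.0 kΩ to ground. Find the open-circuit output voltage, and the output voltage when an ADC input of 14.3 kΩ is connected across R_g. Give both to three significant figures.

Open-circuit: V = 19.6 × 10.0/(44.4 + 10.0) = 3.60 V.
With the load, R_g becomes R_g‖R_L = 5.885 kΩ, so V = 19.6 × 5.885/50.28 = 2.29 V.

Unloaded: 3.60 V; loaded: 2.29 V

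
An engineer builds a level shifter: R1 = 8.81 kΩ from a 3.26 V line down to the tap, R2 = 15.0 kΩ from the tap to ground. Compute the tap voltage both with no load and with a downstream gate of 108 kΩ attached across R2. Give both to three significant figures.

Open-circuit: V = 3.26 × 15.0/(8.81 + 15.0) = 2.05 V.
With the load, R2 becomes R2‖R_L = 13.17 kΩ, so V = 3.26 × 13.17/21.98 = 1.95 V.

Unloaded: 2.05 V; loaded: 1.95 V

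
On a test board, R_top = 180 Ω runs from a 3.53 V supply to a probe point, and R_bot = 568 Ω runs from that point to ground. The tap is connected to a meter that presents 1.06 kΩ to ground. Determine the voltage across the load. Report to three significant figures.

The load sits in parallel with R_bot: R_bot‖R_L = (568 × 1060) / (568 + 1060) = 369.8 Ω.
V_out = 3.53 × 369.8 / (180 + 369.8) = 3.53 × 369.8/549.8 = 2.37 V.
(Unloaded it would have been 2.68 V.)

V_out ≈ 2.37 V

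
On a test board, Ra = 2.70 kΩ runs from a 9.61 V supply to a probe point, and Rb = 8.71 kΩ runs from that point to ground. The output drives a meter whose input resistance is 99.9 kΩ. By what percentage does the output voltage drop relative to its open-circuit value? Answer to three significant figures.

2.02 %

The divider's output (Thévenin) resistance is Ra‖Rb = 2.061 kΩ.
Fractional drop under load = R_th/(R_th + R_L) = 2.061 / (2.061 + 99.9) = 0.02021.
So the output falls by 2.02 %.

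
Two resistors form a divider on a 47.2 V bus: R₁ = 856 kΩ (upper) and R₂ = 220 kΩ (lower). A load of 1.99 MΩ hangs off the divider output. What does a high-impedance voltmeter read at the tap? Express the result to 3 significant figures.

V_out ≈ 8.87 V

The load sits in parallel with R₂: R₂‖R_L = (220 × 1990) / (220 + 1990) = 198.1 kΩ.
V_out = 47.2 × 198.1 / (856 + 198.1) = 47.2 × 198.1/1054 = 8.87 V.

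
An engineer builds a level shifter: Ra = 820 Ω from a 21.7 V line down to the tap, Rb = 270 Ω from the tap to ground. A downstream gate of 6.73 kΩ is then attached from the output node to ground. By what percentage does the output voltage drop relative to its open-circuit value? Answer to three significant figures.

The divider's output (Thévenin) resistance is Ra‖Rb = 203.1 Ω.
Fractional drop under load = R_th/(R_th + R_L) = 203.1 / (203.1 + 6730) = 0.02930.
So the output falls by 2.93 %.

2.93 %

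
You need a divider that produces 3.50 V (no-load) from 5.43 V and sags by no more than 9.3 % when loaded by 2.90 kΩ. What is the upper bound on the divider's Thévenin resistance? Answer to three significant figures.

R_th ≤ 297 Ω

Loading drop = R_th/(R_th + R_L) ≤ 0.0930, so R_th ≤ R_L · ε/(1−ε) = 2.90 kΩ × 0.0930/0.9070 = 297 Ω.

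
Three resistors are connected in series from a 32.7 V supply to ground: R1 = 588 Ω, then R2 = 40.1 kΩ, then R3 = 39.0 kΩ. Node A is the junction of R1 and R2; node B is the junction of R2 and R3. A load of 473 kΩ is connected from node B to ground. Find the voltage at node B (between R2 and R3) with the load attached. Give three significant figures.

V ≈ 15.4 V

At node B, R3 is in parallel with the load: R3‖R_L = 36030 Ω.
Below node A the resistance is R2 + (R3‖R_L) = 76130 Ω, so V_A = 32.7 × 76130/76720 = 32.45 V.
Then V_B = V_A × (R3‖R_L)/(R2 + R3‖R_L) = 32.45 × 36030/76130 = 15.4 V.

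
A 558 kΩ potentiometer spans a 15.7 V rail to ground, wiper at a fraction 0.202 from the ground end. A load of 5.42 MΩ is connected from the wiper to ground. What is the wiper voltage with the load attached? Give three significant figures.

V ≈ 3.12 V

The wiper splits the pot into (1−α)R = 445.3 kΩ above and αR = 112.7 kΩ below.
Lower section ‖ load = 110.4 kΩ.
V_wiper = 15.7 × 110.4/(445.3 + 110.4) = 3.12 V.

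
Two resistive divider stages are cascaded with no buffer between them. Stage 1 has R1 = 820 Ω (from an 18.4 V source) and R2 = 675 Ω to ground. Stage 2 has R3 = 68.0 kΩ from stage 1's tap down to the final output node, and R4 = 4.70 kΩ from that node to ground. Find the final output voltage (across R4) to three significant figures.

V_out ≈ 0.534 V

Stage 2 presents R3+R4 = 72700 Ω as a load on stage 1's tap.
Stage 1's lower leg becomes R2‖(R3+R4) = 668.8 Ω, so V_mid = 18.4 × 668.8/1489 = 8.266 V.
Stage 2 is itself unloaded: V_out = V_mid × R4/(R3+R4) = 8.266 × 4700/72700 = 0.534 V.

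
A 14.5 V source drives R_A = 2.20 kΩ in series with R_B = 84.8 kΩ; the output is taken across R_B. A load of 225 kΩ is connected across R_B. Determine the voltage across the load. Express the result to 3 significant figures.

The load sits in parallel with R_B: R_B‖R_L = (84.8 × 225) / (84.8 + 225) = 61.59 kΩ.
V_out = 14.5 × 61.59 / (2.20 + 61.59) = 14.5 × 61.59/63.79 = 14.0 V.
(Unloaded it would have been 14.1 V.)

V_out ≈ 14.0 V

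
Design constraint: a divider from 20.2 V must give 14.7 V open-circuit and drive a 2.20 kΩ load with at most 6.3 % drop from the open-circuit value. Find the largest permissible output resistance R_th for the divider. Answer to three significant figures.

Loading drop = R_th/(R_th + R_L) ≤ 0.0630, so R_th ≤ R_L · ε/(1−ε) = 2.20 kΩ × 0.0630/0.9370 = 148 Ω.
(Any R1, R2 with R2/(R1+R2) = 0.728 and R1‖R2 ≤ 148 Ω will meet the spec.)

R_th ≤ 148 Ω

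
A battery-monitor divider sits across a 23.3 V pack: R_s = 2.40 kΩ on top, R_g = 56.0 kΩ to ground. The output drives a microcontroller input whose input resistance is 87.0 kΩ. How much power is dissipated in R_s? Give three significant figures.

P ≈ 0.980 mW

Total resistance from the source is R_s + (R_g‖R_L) = 36.47 kΩ, so I = 23.3/36.47 kΩ = 0.6389 mA.
P = I²·R_s = (0.6389 mA)² × 2.40 kΩ = 0.980 mW.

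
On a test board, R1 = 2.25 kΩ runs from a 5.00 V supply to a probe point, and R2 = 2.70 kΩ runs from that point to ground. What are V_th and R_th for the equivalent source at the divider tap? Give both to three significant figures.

V_th = 2.73 V, R_th = 1.23 kΩ

V_th is the open-circuit tap voltage: 5.00 × 2.70/(2.25 + 2.70) = 2.73 V.
With the supply zeroed, R1 and R2 appear in parallel from the tap: R_th = R1‖R2 = (2.25 × 2.70)/4.950 = 1.23 kΩ.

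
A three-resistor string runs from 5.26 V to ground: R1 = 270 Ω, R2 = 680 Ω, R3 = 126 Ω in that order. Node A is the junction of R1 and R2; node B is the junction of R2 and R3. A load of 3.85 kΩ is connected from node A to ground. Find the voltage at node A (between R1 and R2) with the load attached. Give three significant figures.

Below node A the series string R2+R3 = 806.0 Ω sits in parallel with the 3850 Ω load: 666.5 Ω.
V_A = 5.26 × 666.5/(270 + 666.5) = 3.74 V.

V ≈ 3.74 V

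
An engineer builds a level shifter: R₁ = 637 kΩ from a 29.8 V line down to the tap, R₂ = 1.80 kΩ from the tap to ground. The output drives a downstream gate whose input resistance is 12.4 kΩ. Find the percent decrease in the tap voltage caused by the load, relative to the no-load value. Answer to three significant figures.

12.6 %

The divider's output (Thévenin) resistance is R₁‖R₂ = 1.795 kΩ.
Fractional drop under load = R_th/(R_th + R_L) = 1.795 / (1.795 + 12.4) = 0.1264.
So the output falls by 12.6 %.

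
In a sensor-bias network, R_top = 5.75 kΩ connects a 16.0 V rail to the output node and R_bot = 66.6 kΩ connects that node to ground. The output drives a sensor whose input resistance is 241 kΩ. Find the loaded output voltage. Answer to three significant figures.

V_out ≈ 14.4 V

The load sits in parallel with R_bot: R_bot‖R_L = (66.6 × 241) / (66.6 + 241) = 52.18 kΩ.
V_out = 16.0 × 52.18 / (5.75 + 52.18) = 16.0 × 52.18/57.93 = 14.4 V.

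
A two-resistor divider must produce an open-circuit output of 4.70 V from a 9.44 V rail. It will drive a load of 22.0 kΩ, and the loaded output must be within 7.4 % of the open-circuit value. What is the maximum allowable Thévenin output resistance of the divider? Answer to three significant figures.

R_th ≤ 1.76 kΩ

Loading drop = R_th/(R_th + R_L) ≤ 0.0740, so R_th ≤ R_L · ε/(1−ε) = 22.0 kΩ × 0.0740/0.9260 = 1.76 kΩ.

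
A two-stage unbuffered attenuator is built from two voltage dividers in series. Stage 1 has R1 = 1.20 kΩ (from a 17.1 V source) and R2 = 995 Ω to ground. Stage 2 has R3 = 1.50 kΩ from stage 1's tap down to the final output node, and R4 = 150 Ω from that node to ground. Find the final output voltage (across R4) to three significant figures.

Stage 2 presents R3+R4 = 1650 Ω as a load on stage 1's tap.
Stage 1's lower leg becomes R2‖(R3+R4) = 620.7 Ω, so V_mid = 17.1 × 620.7/1821 = 5.830 V.
Stage 2 is itself unloaded: V_out = V_mid × R4/(R3+R4) = 5.830 × 150/1650 = 0.530 V.

V_out ≈ 0.530 V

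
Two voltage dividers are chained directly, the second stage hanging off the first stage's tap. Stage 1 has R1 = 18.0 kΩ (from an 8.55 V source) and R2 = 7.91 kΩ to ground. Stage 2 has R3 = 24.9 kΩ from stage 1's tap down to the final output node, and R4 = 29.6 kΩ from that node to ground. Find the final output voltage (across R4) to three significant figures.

Stage 2 presents R3+R4 = 54.50 kΩ as a load on stage 1's tap.
Stage 1's lower leg becomes R2‖(R3+R4) = 6.907 kΩ, so V_mid = 8.55 × 6.907/24.91 = 2.371 V.
Stage 2 is itself unloaded: V_out = V_mid × R4/(R3+R4) = 2.371 × 29.6/54.50 = 1.29 V.

V_out ≈ 1.29 V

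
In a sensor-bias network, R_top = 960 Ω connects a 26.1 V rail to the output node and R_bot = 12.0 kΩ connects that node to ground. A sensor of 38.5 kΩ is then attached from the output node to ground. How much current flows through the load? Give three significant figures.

I_L ≈ 0.614 mA

R_bot‖R_L = 9149 Ω; V_out = 26.1 × 9149/10110 = 23.62 V.
I_L = V_out / R_L = 23.62 / 38.5 kΩ = 0.614 mA.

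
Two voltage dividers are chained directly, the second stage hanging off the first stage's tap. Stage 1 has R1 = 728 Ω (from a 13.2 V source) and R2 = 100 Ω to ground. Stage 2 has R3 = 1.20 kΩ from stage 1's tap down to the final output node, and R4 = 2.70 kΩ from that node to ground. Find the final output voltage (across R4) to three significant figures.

V_out ≈ 1.08 V

Stage 2 presents R3+R4 = 3900 Ω as a load on stage 1's tap.
Stage 1's lower leg becomes R2‖(R3+R4) = 97.50 Ω, so V_mid = 13.2 × 97.50/825.5 = 1.559 V.
Stage 2 is itself unloaded: V_out = V_mid × R4/(R3+R4) = 1.559 × 2700/3900 = 1.08 V.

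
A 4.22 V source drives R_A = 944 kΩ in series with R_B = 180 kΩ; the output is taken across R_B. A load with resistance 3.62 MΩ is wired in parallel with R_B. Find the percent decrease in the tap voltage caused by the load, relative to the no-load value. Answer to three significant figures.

4.01 %

The divider's output (Thévenin) resistance is R_A‖R_B = 151.2 kΩ.
Fractional drop under load = R_th/(R_th + R_L) = 151.2 / (151.2 + 3620) = 0.04009.
So the output falls by 4.01 %.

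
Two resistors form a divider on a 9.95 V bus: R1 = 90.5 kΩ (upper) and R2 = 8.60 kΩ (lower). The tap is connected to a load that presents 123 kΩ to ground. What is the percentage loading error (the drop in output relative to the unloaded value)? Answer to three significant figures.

The divider's output (Thévenin) resistance is R1‖R2 = 7.854 kΩ.
Fractional drop under load = R_th/(R_th + R_L) = 7.854 / (7.854 + 123) = 0.06002.
So the output falls by 6.00 %.

6.00 %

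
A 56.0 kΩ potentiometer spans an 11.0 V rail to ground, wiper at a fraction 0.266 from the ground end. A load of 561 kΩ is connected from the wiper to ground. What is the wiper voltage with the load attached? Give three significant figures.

The wiper splits the pot into (1−α)R = 41.10 kΩ above and αR = 14.90 kΩ below.
Lower section ‖ load = 14.51 kΩ.
V_wiper = 11.0 × 14.51/(41.10 + 14.51) = 2.87 V.

V ≈ 2.87 V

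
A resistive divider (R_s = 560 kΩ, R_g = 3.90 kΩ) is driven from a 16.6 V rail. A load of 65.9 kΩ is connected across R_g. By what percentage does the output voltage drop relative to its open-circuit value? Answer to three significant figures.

5.55 %

The divider's output (Thévenin) resistance is R_s‖R_g = 3.873 kΩ.
Fractional drop under load = R_th/(R_th + R_L) = 3.873 / (3.873 + 65.9) = 0.05551.
So the output falls by 5.55 %.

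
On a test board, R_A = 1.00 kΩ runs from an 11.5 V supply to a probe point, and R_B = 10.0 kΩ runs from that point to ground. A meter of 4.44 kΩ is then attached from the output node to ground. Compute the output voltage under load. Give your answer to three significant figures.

V_out ≈ 8.68 V

The load sits in parallel with R_B: R_B‖R_L = (10.0 × 4.44) / (10.0 + 4.44) = 3.075 kΩ.
V_out = 11.5 × 3.075 / (1.00 + 3.075) = 11.5 × 3.075/4.075 = 8.68 V.
(Unloaded it would have been 10.5 V.)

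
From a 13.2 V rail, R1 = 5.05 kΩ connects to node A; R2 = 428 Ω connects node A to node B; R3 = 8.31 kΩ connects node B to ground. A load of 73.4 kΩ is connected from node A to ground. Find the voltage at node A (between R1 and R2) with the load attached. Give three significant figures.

V ≈ 8.02 V

Below node A the series string R2+R3 = 8738 Ω sits in parallel with the 73400 Ω load: 7808 Ω.
V_A = 13.2 × 7808/(5050 + 7808) = 8.02 V.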